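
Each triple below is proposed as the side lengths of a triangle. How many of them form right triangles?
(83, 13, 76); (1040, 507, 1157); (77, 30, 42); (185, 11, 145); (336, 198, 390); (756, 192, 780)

3

(83,13,76): 13²+76² = 5945 < 6889 = 83² → obtuse
(1040,507,1157): 507²+1040² = 1338649 = 1157² → right
(77,30,42): 30+42 ≤ 77, not a triangle
(185,11,145): 11+145 ≤ 185, not a triangle
(336,198,390): 198²+336² = 152100 = 390² → right
(756,192,780): 192²+756² = 608400 = 780² → right
3 of the 6 are right.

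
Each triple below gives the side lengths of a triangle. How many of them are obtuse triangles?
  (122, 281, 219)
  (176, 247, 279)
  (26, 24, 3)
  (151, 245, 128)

(122,281,219): 122²+219² = 62845 < 78961 = 281² → obtuse
(176,247,279): 176²+247² = 91985 > 77841 = 279² → acute
(26,24,3): 3²+24² = 585 < 676 = 26² → obtuse
(151,245,128): 128²+151² = 39185 < 60025 = 245² → obtuse
3 of the 4 are obtuse.

3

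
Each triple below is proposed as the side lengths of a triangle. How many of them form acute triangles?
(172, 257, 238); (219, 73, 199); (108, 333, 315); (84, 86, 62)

2

(172,257,238): 172²+238² = 86228 > 66049 = 257² → acute
(219,73,199): 73²+199² = 44930 < 47961 = 219² → obtuse
(108,333,315): 108²+315² = 110889 = 333² → right
(84,86,62): 62²+84² = 10900 > 7396 = 86² → acute
2 of the 4 are acute.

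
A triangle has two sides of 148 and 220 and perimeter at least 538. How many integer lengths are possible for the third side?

Triangle inequality: 72 < x < 368. Perimeter ≥ 538 gives x ≥ 538 − 148 − 220 = 170.
So 170 ≤ x < 368; integers 170 through 367: 198 values.

198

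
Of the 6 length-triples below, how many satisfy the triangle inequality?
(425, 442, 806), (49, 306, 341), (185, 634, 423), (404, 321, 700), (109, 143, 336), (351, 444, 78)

(425,442,806): 425+442 > 806 → valid
(49,306,341): 49+306 > 341 → valid
(185,423,634): 185+423 ≤ 634 → not valid
(321,404,700): 321+404 > 700 → valid
(109,143,336): 109+143 ≤ 336 → not valid
(78,351,444): 78+351 ≤ 444 → not valid
3 of the 6 triples form a triangle.

3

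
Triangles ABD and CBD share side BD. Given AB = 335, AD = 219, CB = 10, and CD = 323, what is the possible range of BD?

From triangle ABD: |335 − 219| < BD < 335 + 219, i.e. 116 < BD < 554.
From triangle CBD: 313 < BD < 333.
Both must hold, so BD lies in the intersection.

313 < BD < 333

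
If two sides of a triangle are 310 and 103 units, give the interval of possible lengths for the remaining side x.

By the triangle inequality, x must be less than 310 + 103 = 413 and greater than |310 − 103| = 207.

207 < x < 413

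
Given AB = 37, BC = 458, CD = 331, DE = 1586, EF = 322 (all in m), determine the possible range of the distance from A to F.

The maximum is all hops collinear in one direction: 37 + 458 + 331 + 1586 + 322 = 2734.
The longest hop is 1586; the others sum to 1148. Folding the others back against it leaves at least 1586 − 1148 = 438.

438 ≤ AF ≤ 2734 m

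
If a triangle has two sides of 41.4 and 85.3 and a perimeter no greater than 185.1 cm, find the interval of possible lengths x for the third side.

43.9 < x ≤ 58.4 cm

Triangle inequality alone gives 43.9 < x < 126.7.
The perimeter condition gives x ≤ 185.1 − 41.4 − 85.3 = 58.4.
Intersecting the two: 43.9 < x ≤ 58.4.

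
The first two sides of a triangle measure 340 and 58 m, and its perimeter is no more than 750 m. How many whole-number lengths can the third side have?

Triangle inequality: 282 < x < 398. Perimeter ≤ 750 gives x ≤ 750 − 340 − 58 = 352.
So 282 < x ≤ 352; integers 283 through 352: 70 values.

70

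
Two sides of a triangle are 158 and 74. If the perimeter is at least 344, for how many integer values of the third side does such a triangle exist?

120

Triangle inequality: 84 < x < 232. Perimeter ≥ 344 gives x ≥ 344 − 158 − 74 = 112.
So 112 ≤ x < 232; integers 112 through 231: 120 values.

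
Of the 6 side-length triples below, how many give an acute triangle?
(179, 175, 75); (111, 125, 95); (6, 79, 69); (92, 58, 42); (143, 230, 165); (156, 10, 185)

(179,175,75): 75²+175² = 36250 > 32041 = 179² → acute
(111,125,95): 95²+111² = 21346 > 15625 = 125² → acute
(6,79,69): 6+69 ≤ 79, not a triangle
(92,58,42): 42²+58² = 5128 < 8464 = 92² → obtuse
(143,230,165): 143²+165² = 47674 < 52900 = 230² → obtuse
(156,10,185): 10+156 ≤ 185, not a triangle
2 of the 6 are acute.

2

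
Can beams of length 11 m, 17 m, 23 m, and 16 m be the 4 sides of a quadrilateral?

A quadrilateral exists iff every side is shorter than the sum of the others — equivalently, the longest side is less than the sum of the rest.
Longest side 23 < 44 (sum of the remaining 3), so yes.

Yes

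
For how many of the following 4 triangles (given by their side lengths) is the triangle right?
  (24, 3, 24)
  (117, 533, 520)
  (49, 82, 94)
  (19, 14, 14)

(24,3,24): 3²+24² = 585 > 576 = 24² → acute
(117,533,520): 117²+520² = 284089 = 533² → right
(49,82,94): 49²+82² = 9125 > 8836 = 94² → acute
(19,14,14): 14²+14² = 392 > 361 = 19² → acute
1 of the 4 is right.

1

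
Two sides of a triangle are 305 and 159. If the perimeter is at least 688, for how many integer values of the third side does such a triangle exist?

240

Triangle inequality: 146 < x < 464. Perimeter ≥ 688 gives x ≥ 688 − 305 − 159 = 224.
So 224 ≤ x < 464; integers 224 through 463: 240 values.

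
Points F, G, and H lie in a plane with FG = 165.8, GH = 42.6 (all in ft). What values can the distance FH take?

123.2 ≤ FH ≤ 208.4 ft

By the triangle inequality, |165.8 − 42.6| ≤ FH ≤ 165.8 + 42.6.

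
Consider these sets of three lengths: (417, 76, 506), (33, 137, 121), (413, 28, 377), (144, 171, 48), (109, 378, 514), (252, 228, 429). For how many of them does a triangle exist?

(76,417,506): 76+417 ≤ 506 → not valid
(33,121,137): 33+121 > 137 → valid
(28,377,413): 28+377 ≤ 413 → not valid
(48,144,171): 48+144 > 171 → valid
(109,378,514): 109+378 ≤ 514 → not valid
(228,252,429): 228+252 > 429 → valid
3 of the 6 triples form a triangle.

3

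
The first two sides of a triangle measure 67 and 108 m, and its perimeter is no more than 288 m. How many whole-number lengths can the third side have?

72

Triangle inequality: 41 < x < 175. Perimeter ≤ 288 gives x ≤ 288 − 67 − 108 = 113.
So 41 < x ≤ 113; integers 42 through 113: 72 values.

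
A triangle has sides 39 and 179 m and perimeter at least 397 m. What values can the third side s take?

179 ≤ s < 218

Triangle inequality alone gives 140 < s < 218.
The perimeter condition gives s ≥ 397 − 39 − 179 = 179.
Intersecting the two: 179 ≤ s < 218.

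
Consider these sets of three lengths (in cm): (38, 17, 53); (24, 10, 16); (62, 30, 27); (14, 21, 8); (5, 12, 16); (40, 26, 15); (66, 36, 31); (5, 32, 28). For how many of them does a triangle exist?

(17,38,53): 17+38 > 53 → valid
(10,16,24): 10+16 > 24 → valid
(27,30,62): 27+30 ≤ 62 → not valid
(8,14,21): 8+14 > 21 → valid
(5,12,16): 5+12 > 16 → valid
(15,26,40): 15+26 > 40 → valid
(31,36,66): 31+36 > 66 → valid
(5,28,32): 5+28 > 32 → valid
7 of the 8 triples form a triangle.

7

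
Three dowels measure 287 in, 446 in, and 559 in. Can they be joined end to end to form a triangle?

Yes

The longest side is 559, and the other two sum to 733.
Since 733 > 559, the triangle inequality holds.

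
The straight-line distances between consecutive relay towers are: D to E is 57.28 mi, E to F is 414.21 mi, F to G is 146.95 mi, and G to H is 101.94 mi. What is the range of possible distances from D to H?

108.04 ≤ DH ≤ 720.38 mi

The maximum is all hops collinear in one direction: 57.28 + 414.21 + 146.95 + 101.94 = 720.38.
The longest hop is 414.21; the others sum to 306.17. Folding the others back against it leaves at least 414.21 − 306.17 = 108.04.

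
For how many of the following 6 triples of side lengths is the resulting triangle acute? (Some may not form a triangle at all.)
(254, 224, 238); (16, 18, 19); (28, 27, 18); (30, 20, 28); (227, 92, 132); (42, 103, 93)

4

(254,224,238): 224²+238² = 106820 > 64516 = 254² → acute
(16,18,19): 16²+18² = 580 > 361 = 19² → acute
(28,27,18): 18²+27² = 1053 > 784 = 28² → acute
(30,20,28): 20²+28² = 1184 > 900 = 30² → acute
(227,92,132): 92+132 ≤ 227, not a triangle
(42,103,93): 42²+93² = 10413 < 10609 = 103² → obtuse
4 of the 6 are acute.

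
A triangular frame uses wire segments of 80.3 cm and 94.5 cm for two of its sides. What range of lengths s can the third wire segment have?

14.2 < s < 174.8 (cm)

By the triangle inequality, s must be less than 80.3 + 94.5 = 174.8 and greater than |80.3 − 94.5| = 14.2.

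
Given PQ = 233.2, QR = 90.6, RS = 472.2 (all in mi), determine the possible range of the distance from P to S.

The maximum is all hops collinear in one direction: 233.2 + 90.6 + 472.2 = 796.0.
The longest hop is 472.2; the others sum to 323.8. Folding the others back against it leaves at least 472.2 − 323.8 = 148.4.

148.4 ≤ PS ≤ 796.0 mi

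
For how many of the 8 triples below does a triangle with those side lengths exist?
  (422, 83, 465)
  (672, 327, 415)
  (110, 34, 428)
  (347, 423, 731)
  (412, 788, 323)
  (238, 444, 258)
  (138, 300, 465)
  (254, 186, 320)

(83,422,465): 83+422 > 465 → valid
(327,415,672): 327+415 > 672 → valid
(34,110,428): 34+110 ≤ 428 → not valid
(347,423,731): 347+423 > 731 → valid
(323,412,788): 323+412 ≤ 788 → not valid
(238,258,444): 238+258 > 444 → valid
(138,300,465): 138+300 ≤ 465 → not valid
(186,254,320): 186+254 > 320 → valid
5 of the 8 triples form a triangle.

5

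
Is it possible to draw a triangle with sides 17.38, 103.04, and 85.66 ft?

No

The two shorter sides sum to 103.04, exactly equal to the longest side 103.04.
That gives only a degenerate (flat) triangle — the inequality must be strict.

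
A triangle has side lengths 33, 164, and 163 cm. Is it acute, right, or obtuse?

acute

Compare the square of the longest side to the sum of squares of the other two: 33² + 163² = 27658 > 26896 = 164².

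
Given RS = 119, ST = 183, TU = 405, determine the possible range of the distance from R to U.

103 ≤ RU ≤ 707

The maximum is all hops collinear in one direction: 119 + 183 + 405 = 707.
The longest hop is 405; the others sum to 302. Folding the others back against it leaves at least 405 − 302 = 103.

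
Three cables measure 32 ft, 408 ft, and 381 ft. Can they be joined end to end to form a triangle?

The longest side is 408, and the other two sum to 413.
Since 413 > 408, the triangle inequality holds.

Yes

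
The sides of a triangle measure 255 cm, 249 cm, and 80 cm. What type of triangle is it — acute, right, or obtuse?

Compare the square of the longest side to the sum of squares of the other two: 80² + 249² = 68401 > 65025 = 255².

acute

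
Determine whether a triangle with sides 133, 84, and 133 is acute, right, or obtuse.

Compare the square of the longest side to the sum of squares of the other two: 84² + 133² = 24745 > 17689 = 133².

acute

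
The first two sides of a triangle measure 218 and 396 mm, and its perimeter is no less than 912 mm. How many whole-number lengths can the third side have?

316

Triangle inequality: 178 < x < 614. Perimeter ≥ 912 gives x ≥ 912 − 218 − 396 = 298.
So 298 ≤ x < 614; integers 298 through 613: 316 values.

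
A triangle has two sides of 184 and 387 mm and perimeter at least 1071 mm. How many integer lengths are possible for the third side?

Triangle inequality: 203 < x < 571. Perimeter ≥ 1071 gives x ≥ 1071 − 184 − 387 = 500.
So 500 ≤ x < 571; integers 500 through 570: 71 values.

71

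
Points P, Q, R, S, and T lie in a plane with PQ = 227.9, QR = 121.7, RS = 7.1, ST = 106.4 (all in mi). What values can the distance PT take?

The maximum is all hops collinear in one direction: 227.9 + 121.7 + 7.1 + 106.4 = 463.1.
The longest hop is 227.9; the others sum to 235.2. Since 227.9 ≤ 235.2, the path can fold back on itself completely, so the minimum distance is 0.

0 ≤ PT ≤ 463.1 mi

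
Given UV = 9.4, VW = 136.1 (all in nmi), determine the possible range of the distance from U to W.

By the triangle inequality, |9.4 − 136.1| ≤ UW ≤ 9.4 + 136.1.

126.7 ≤ UW ≤ 145.5 nmi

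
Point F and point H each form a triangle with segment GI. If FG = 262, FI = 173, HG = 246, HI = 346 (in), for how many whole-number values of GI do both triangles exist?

334

From triangle FGI: 89 < GI < 435.
From triangle HGI: 100 < GI < 592.
Intersection: 100 < GI < 435, so integers 101 through 434: 334 values.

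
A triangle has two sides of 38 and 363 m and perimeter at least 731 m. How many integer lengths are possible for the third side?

71

Triangle inequality: 325 < x < 401. Perimeter ≥ 731 gives x ≥ 731 − 38 − 363 = 330.
So 330 ≤ x < 401; integers 330 through 400: 71 values.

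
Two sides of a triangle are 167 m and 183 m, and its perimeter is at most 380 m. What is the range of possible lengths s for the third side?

Triangle inequality alone gives 16 < s < 350.
The perimeter condition gives s ≤ 380 − 167 − 183 = 30.
Intersecting the two: 16 < s ≤ 30.

16 < s ≤ 30 m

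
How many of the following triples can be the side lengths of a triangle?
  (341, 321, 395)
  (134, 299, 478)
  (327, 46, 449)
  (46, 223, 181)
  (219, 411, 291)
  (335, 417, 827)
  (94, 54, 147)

4

(321,341,395): 321+341 > 395 → valid
(134,299,478): 134+299 ≤ 478 → not valid
(46,327,449): 46+327 ≤ 449 → not valid
(46,181,223): 46+181 > 223 → valid
(219,291,411): 219+291 > 411 → valid
(335,417,827): 335+417 ≤ 827 → not valid
(54,94,147): 54+94 > 147 → valid
4 of the 7 triples form a triangle.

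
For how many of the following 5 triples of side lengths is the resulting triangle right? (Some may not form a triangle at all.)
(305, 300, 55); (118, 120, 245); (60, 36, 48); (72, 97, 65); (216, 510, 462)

(305,300,55): 55²+300² = 93025 = 305² → right
(118,120,245): 118+120 ≤ 245, not a triangle
(60,36,48): 36²+48² = 3600 = 60² → right
(72,97,65): 65²+72² = 9409 = 97² → right
(216,510,462): 216²+462² = 260100 = 510² → right
4 of the 5 are right.

4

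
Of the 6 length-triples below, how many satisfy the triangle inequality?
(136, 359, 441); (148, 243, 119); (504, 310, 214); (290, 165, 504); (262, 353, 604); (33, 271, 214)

4

(136,359,441): 136+359 > 441 → valid
(119,148,243): 119+148 > 243 → valid
(214,310,504): 214+310 > 504 → valid
(165,290,504): 165+290 ≤ 504 → not valid
(262,353,604): 262+353 > 604 → valid
(33,214,271): 33+214 ≤ 271 → not valid
4 of the 6 triples form a triangle.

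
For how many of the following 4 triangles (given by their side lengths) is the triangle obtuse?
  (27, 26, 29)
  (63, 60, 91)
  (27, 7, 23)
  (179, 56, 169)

3

(27,26,29): 26²+27² = 1405 > 841 = 29² → acute
(63,60,91): 60²+63² = 7569 < 8281 = 91² → obtuse
(27,7,23): 7²+23² = 578 < 729 = 27² → obtuse
(179,56,169): 56²+169² = 31697 < 32041 = 179² → obtuse
3 of the 4 are obtuse.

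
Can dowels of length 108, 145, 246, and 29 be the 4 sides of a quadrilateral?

A quadrilateral exists iff every side is shorter than the sum of the others — equivalently, the longest side is less than the sum of the rest.
Longest side 246 < 282 (sum of the remaining 3), so yes.

Yes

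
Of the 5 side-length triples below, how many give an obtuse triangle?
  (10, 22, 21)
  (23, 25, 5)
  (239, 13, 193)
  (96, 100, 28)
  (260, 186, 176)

2

(10,22,21): 10²+21² = 541 > 484 = 22² → acute
(23,25,5): 5²+23² = 554 < 625 = 25² → obtuse
(239,13,193): 13+193 ≤ 239, not a triangle
(96,100,28): 28²+96² = 10000 = 100² → right
(260,186,176): 176²+186² = 65572 < 67600 = 260² → obtuse
2 of the 5 are obtuse.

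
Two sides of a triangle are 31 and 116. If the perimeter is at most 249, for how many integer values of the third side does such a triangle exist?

17

Triangle inequality: 85 < x < 147. Perimeter ≤ 249 gives x ≤ 249 − 31 − 116 = 102.
So 85 < x ≤ 102; integers 86 through 102: 17 values.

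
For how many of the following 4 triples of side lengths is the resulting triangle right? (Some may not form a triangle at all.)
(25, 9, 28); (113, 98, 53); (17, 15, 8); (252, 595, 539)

2

(25,9,28): 9²+25² = 706 < 784 = 28² → obtuse
(113,98,53): 53²+98² = 12413 < 12769 = 113² → obtuse
(17,15,8): 8²+15² = 289 = 17² → right
(252,595,539): 252²+539² = 354025 = 595² → right
2 of the 4 are right.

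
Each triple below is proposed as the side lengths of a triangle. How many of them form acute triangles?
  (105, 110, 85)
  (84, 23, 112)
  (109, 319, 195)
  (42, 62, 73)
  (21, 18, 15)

(105,110,85): 85²+105² = 18250 > 12100 = 110² → acute
(84,23,112): 23+84 ≤ 112, not a triangle
(109,319,195): 109+195 ≤ 319, not a triangle
(42,62,73): 42²+62² = 5608 > 5329 = 73² → acute
(21,18,15): 15²+18² = 549 > 441 = 21² → acute
3 of the 5 are acute.

3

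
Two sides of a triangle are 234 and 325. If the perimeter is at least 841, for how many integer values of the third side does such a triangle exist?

277

Triangle inequality: 91 < x < 559. Perimeter ≥ 841 gives x ≥ 841 − 234 − 325 = 282.
So 282 ≤ x < 559; integers 282 through 558: 277 values.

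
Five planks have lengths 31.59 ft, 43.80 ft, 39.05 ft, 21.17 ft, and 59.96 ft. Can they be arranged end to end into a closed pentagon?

Yes

A pentagon exists iff every side is shorter than the sum of the others — equivalently, the longest side is less than the sum of the rest.
Longest side 59.96 < 135.61 (sum of the remaining 4), so yes.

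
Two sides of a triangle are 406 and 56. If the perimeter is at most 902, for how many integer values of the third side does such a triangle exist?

90

Triangle inequality: 350 < x < 462. Perimeter ≤ 902 gives x ≤ 902 − 406 − 56 = 440.
So 350 < x ≤ 440; integers 351 through 440: 90 values.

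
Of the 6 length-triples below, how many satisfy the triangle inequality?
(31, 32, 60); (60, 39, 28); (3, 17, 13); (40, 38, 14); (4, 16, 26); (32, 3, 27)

3

(31,32,60): 31+32 > 60 → valid
(28,39,60): 28+39 > 60 → valid
(3,13,17): 3+13 ≤ 17 → not valid
(14,38,40): 14+38 > 40 → valid
(4,16,26): 4+16 ≤ 26 → not valid
(3,27,32): 3+27 ≤ 32 → not valid
3 of the 6 triples form a triangle.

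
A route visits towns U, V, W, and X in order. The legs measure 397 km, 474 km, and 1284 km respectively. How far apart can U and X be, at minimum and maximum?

The maximum is all hops collinear in one direction: 397 + 474 + 1284 = 2155.
The longest hop is 1284; the others sum to 871. Folding the others back against it leaves at least 1284 − 871 = 413.

413 ≤ UX ≤ 2155 km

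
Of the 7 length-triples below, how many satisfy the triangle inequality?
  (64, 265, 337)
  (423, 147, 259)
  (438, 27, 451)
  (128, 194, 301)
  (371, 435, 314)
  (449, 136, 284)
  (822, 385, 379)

3

(64,265,337): 64+265 ≤ 337 → not valid
(147,259,423): 147+259 ≤ 423 → not valid
(27,438,451): 27+438 > 451 → valid
(128,194,301): 128+194 > 301 → valid
(314,371,435): 314+371 > 435 → valid
(136,284,449): 136+284 ≤ 449 → not valid
(379,385,822): 379+385 ≤ 822 → not valid
3 of the 7 triples form a triangle.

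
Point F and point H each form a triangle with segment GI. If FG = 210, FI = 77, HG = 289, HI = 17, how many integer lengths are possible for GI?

From triangle FGI: 133 < GI < 287.
From triangle HGI: 272 < GI < 306.
Intersection: 272 < GI < 287, so integers 273 through 286: 14 values.

14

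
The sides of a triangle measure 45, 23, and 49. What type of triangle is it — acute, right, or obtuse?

acute

Compare the square of the longest side to the sum of squares of the other two: 23² + 45² = 2554 > 2401 = 49².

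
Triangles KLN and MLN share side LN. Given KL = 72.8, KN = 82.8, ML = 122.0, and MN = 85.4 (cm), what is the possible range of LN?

36.6 < LN < 155.6

From triangle KLN: |72.8 − 82.8| < LN < 72.8 + 82.8, i.e. 10.0 < LN < 155.6.
From triangle MLN: 36.6 < LN < 207.4.
Both must hold, so LN lies in the intersection.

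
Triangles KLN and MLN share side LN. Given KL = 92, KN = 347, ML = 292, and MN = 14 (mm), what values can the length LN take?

278 < LN < 306

From triangle KLN: |92 − 347| < LN < 92 + 347, i.e. 255 < LN < 439.
From triangle MLN: 278 < LN < 306.
Both must hold, so LN lies in the intersection.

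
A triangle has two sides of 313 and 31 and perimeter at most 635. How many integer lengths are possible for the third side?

9

Triangle inequality: 282 < x < 344. Perimeter ≤ 635 gives x ≤ 635 − 313 − 31 = 291.
So 282 < x ≤ 291; integers 283 through 291: 9 values.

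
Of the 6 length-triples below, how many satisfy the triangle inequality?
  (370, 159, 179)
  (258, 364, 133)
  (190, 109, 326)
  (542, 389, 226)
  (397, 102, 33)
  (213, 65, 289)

2

(159,179,370): 159+179 ≤ 370 → not valid
(133,258,364): 133+258 > 364 → valid
(109,190,326): 109+190 ≤ 326 → not valid
(226,389,542): 226+389 > 542 → valid
(33,102,397): 33+102 ≤ 397 → not valid
(65,213,289): 65+213 ≤ 289 → not valid
2 of the 6 triples form a triangle.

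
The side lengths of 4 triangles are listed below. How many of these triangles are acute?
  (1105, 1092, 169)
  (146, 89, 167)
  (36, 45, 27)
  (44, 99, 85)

(1105,1092,169): 169²+1092² = 1221025 = 1105² → right
(146,89,167): 89²+146² = 29237 > 27889 = 167² → acute
(36,45,27): 27²+36² = 2025 = 45² → right
(44,99,85): 44²+85² = 9161 < 9801 = 99² → obtuse
1 of the 4 is acute.

1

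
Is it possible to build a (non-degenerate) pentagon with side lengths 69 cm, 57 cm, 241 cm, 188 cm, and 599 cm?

For a pentagon, each side must be shorter than the sum of the others.
Here the longest side is 599, but the remaining 4 sides sum to only 555.

No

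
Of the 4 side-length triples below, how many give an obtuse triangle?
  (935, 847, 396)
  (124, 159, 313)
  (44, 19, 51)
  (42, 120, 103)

(935,847,396): 396²+847² = 874225 = 935² → right
(124,159,313): 124+159 ≤ 313, not a triangle
(44,19,51): 19²+44² = 2297 < 2601 = 51² → obtuse
(42,120,103): 42²+103² = 12373 < 14400 = 120² → obtuse
2 of the 4 are obtuse.

2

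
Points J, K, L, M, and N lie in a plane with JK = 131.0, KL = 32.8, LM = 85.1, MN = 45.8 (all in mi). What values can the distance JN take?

The maximum is all hops collinear in one direction: 131.0 + 32.8 + 85.1 + 45.8 = 294.7.
The longest hop is 131.0; the others sum to 163.7. Since 131.0 ≤ 163.7, the path can fold back on itself completely, so the minimum distance is 0.

0 ≤ JN ≤ 294.7 mi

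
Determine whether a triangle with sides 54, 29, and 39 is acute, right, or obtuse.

Compare the square of the longest side to the sum of squares of the other two: 29² + 39² = 2362 < 2916 = 54².

obtuse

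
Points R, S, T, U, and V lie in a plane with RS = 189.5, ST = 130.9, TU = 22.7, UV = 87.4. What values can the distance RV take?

0 ≤ RV ≤ 430.5

The maximum is all hops collinear in one direction: 189.5 + 130.9 + 22.7 + 87.4 = 430.5.
The longest hop is 189.5; the others sum to 241.0. Since 189.5 ≤ 241.0, the path can fold back on itself completely, so the minimum distance is 0.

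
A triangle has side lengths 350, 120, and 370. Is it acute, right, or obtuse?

Compare the square of the longest side to the sum of squares of the other two: 120² + 350² = 136900 = 370².

right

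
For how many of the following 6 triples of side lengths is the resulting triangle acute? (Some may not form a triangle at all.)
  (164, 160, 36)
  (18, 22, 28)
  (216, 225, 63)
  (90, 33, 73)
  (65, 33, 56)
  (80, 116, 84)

1

(164,160,36): 36²+160² = 26896 = 164² → right
(18,22,28): 18²+22² = 808 > 784 = 28² → acute
(216,225,63): 63²+216² = 50625 = 225² → right
(90,33,73): 33²+73² = 6418 < 8100 = 90² → obtuse
(65,33,56): 33²+56² = 4225 = 65² → right
(80,116,84): 80²+84² = 13456 = 116² → right
1 of the 6 is acute.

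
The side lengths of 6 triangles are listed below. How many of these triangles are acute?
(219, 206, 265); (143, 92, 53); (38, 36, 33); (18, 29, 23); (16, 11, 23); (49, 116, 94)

(219,206,265): 206²+219² = 90397 > 70225 = 265² → acute
(143,92,53): 53²+92² = 11273 < 20449 = 143² → obtuse
(38,36,33): 33²+36² = 2385 > 1444 = 38² → acute
(18,29,23): 18²+23² = 853 > 841 = 29² → acute
(16,11,23): 11²+16² = 377 < 529 = 23² → obtuse
(49,116,94): 49²+94² = 11237 < 13456 = 116² → obtuse
3 of the 6 are acute.

3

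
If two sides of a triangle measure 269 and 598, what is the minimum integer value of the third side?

330

The third side must be strictly greater than |269 − 598| = 329.
The smallest integer above 329 is 330.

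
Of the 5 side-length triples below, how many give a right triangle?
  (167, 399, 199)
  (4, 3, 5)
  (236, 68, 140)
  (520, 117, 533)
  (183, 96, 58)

(167,399,199): 167+199 ≤ 399, not a triangle
(4,3,5): 3²+4² = 25 = 5² → right
(236,68,140): 68+140 ≤ 236, not a triangle
(520,117,533): 117²+520² = 284089 = 533² → right
(183,96,58): 58+96 ≤ 183, not a triangle
2 of the 5 are right.

2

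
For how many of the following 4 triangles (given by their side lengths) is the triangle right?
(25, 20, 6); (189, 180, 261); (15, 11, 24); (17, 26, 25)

1

(25,20,6): 6²+20² = 436 < 625 = 25² → obtuse
(189,180,261): 180²+189² = 68121 = 261² → right
(15,11,24): 11²+15² = 346 < 576 = 24² → obtuse
(17,26,25): 17²+25² = 914 > 676 = 26² → acute
1 of the 4 is right.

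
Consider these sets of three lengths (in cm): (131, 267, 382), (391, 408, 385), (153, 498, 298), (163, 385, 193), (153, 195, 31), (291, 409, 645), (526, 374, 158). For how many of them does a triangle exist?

4

(131,267,382): 131+267 > 382 → valid
(385,391,408): 385+391 > 408 → valid
(153,298,498): 153+298 ≤ 498 → not valid
(163,193,385): 163+193 ≤ 385 → not valid
(31,153,195): 31+153 ≤ 195 → not valid
(291,409,645): 291+409 > 645 → valid
(158,374,526): 158+374 > 526 → valid
4 of the 7 triples form a triangle.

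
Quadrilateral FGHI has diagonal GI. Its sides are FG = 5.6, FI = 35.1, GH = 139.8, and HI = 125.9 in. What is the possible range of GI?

29.5 < GI < 40.7

From triangle FGI: |5.6 − 35.1| < GI < 5.6 + 35.1, i.e. 29.5 < GI < 40.7.
From triangle HGI: 13.9 < GI < 265.7.
Both must hold, so GI lies in the intersection.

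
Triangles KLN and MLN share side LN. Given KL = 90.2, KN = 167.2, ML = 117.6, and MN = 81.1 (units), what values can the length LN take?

77.0 < LN < 198.7

From triangle KLN: |90.2 − 167.2| < LN < 90.2 + 167.2, i.e. 77.0 < LN < 257.4.
From triangle MLN: 36.5 < LN < 198.7.
Both must hold, so LN lies in the intersection.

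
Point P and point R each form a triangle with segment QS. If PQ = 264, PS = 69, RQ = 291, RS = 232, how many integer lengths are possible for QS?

From triangle PQS: 195 < QS < 333.
From triangle RQS: 59 < QS < 523.
Intersection: 195 < QS < 333, so integers 196 through 332: 137 values.

137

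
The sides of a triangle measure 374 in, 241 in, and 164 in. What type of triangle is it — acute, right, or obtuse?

Compare the square of the longest side to the sum of squares of the other two: 164² + 241² = 84977 < 139876 = 374².

obtuse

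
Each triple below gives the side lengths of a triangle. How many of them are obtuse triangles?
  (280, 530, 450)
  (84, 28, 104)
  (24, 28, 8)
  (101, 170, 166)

2

(280,530,450): 280²+450² = 280900 = 530² → right
(84,28,104): 28²+84² = 7840 < 10816 = 104² → obtuse
(24,28,8): 8²+24² = 640 < 784 = 28² → obtuse
(101,170,166): 101²+166² = 37757 > 28900 = 170² → acute
2 of the 4 are obtuse.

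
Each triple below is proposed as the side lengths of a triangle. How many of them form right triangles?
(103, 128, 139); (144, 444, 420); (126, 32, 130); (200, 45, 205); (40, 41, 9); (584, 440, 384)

5

(103,128,139): 103²+128² = 26993 > 19321 = 139² → acute
(144,444,420): 144²+420² = 197136 = 444² → right
(126,32,130): 32²+126² = 16900 = 130² → right
(200,45,205): 45²+200² = 42025 = 205² → right
(40,41,9): 9²+40² = 1681 = 41² → right
(584,440,384): 384²+440² = 341056 = 584² → right
5 of the 6 are right.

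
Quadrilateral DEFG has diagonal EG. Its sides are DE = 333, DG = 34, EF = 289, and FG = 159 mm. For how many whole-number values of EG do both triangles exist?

From triangle DEG: 299 < EG < 367.
From triangle FEG: 130 < EG < 448.
Intersection: 299 < EG < 367, so integers 300 through 366: 67 values.

67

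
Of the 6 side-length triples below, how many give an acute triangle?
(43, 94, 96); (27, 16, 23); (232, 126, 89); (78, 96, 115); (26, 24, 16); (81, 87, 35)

5

(43,94,96): 43²+94² = 10685 > 9216 = 96² → acute
(27,16,23): 16²+23² = 785 > 729 = 27² → acute
(232,126,89): 89+126 ≤ 232, not a triangle
(78,96,115): 78²+96² = 15300 > 13225 = 115² → acute
(26,24,16): 16²+24² = 832 > 676 = 26² → acute
(81,87,35): 35²+81² = 7786 > 7569 = 87² → acute
5 of the 6 are acute.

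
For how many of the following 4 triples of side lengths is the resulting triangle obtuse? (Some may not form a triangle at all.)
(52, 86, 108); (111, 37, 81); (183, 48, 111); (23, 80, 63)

3

(52,86,108): 52²+86² = 10100 < 11664 = 108² → obtuse
(111,37,81): 37²+81² = 7930 < 12321 = 111² → obtuse
(183,48,111): 48+111 ≤ 183, not a triangle
(23,80,63): 23²+63² = 4498 < 6400 = 80² → obtuse
3 of the 4 are obtuse.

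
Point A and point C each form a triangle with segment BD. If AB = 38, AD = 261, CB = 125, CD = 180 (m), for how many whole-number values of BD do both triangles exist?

From triangle ABD: 223 < BD < 299.
From triangle CBD: 55 < BD < 305.
Intersection: 223 < BD < 299, so integers 224 through 298: 75 values.

75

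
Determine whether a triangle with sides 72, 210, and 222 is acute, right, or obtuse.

Compare the square of the longest side to the sum of squares of the other two: 72² + 210² = 49284 = 222².

right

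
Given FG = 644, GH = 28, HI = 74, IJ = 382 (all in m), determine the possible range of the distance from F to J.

160 ≤ FJ ≤ 1128 m

The maximum is all hops collinear in one direction: 644 + 28 + 74 + 382 = 1128.
The longest hop is 644; the others sum to 484. Folding the others back against it leaves at least 644 − 484 = 160.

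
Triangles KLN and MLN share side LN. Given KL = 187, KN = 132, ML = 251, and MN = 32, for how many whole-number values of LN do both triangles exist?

63

From triangle KLN: 55 < LN < 319.
From triangle MLN: 219 < LN < 283.
Intersection: 219 < LN < 283, so integers 220 through 282: 63 values.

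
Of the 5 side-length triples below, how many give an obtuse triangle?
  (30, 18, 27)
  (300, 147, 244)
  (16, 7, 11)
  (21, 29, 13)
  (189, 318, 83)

3

(30,18,27): 18²+27² = 1053 > 900 = 30² → acute
(300,147,244): 147²+244² = 81145 < 90000 = 300² → obtuse
(16,7,11): 7²+11² = 170 < 256 = 16² → obtuse
(21,29,13): 13²+21² = 610 < 841 = 29² → obtuse
(189,318,83): 83+189 ≤ 318, not a triangle
3 of the 5 are obtuse.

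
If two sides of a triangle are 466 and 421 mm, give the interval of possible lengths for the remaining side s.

45 < s < 887

By the triangle inequality, s must be less than 466 + 421 = 887 and greater than |466 − 421| = 45.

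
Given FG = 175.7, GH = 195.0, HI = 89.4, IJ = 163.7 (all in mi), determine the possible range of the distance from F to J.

The maximum is all hops collinear in one direction: 175.7 + 195.0 + 89.4 + 163.7 = 623.8.
The longest hop is 195.0; the others sum to 428.8. Since 195.0 ≤ 428.8, the path can fold back on itself completely, so the minimum distance is 0.

0 ≤ FJ ≤ 623.8 mi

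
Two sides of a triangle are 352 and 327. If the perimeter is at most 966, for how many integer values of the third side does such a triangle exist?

262

Triangle inequality: 25 < x < 679. Perimeter ≤ 966 gives x ≤ 966 − 352 − 327 = 287.
So 25 < x ≤ 287; integers 26 through 287: 262 values.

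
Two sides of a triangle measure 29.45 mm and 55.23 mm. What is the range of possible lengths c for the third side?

By the triangle inequality, c must be less than 29.45 + 55.23 = 84.68 and greater than |29.45 − 55.23| = 25.78.

25.78 < c < 84.68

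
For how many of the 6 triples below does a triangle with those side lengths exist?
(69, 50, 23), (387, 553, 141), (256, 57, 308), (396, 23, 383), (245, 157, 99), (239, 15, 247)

(23,50,69): 23+50 > 69 → valid
(141,387,553): 141+387 ≤ 553 → not valid
(57,256,308): 57+256 > 308 → valid
(23,383,396): 23+383 > 396 → valid
(99,157,245): 99+157 > 245 → valid
(15,239,247): 15+239 > 247 → valid
5 of the 6 triples form a triangle.

5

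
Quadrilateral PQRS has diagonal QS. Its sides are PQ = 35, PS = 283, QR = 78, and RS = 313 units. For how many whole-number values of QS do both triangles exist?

From triangle PQS: 248 < QS < 318.
From triangle RQS: 235 < QS < 391.
Intersection: 248 < QS < 318, so integers 249 through 317: 69 values.

69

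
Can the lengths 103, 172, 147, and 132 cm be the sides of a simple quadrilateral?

Yes

A quadrilateral exists iff every side is shorter than the sum of the others — equivalently, the longest side is less than the sum of the rest.
Longest side 172 < 382 (sum of the remaining 3), so yes.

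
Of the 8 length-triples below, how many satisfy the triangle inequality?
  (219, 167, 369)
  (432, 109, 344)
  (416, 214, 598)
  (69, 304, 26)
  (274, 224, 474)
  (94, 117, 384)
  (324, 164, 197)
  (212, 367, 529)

6

(167,219,369): 167+219 > 369 → valid
(109,344,432): 109+344 > 432 → valid
(214,416,598): 214+416 > 598 → valid
(26,69,304): 26+69 ≤ 304 → not valid
(224,274,474): 224+274 > 474 → valid
(94,117,384): 94+117 ≤ 384 → not valid
(164,197,324): 164+197 > 324 → valid
(212,367,529): 212+367 > 529 → valid
6 of the 8 triples form a triangle.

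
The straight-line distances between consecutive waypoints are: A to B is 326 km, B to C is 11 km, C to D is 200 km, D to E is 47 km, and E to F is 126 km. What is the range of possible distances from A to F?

0 ≤ AF ≤ 710 km

The maximum is all hops collinear in one direction: 326 + 11 + 200 + 47 + 126 = 710.
The longest hop is 326; the others sum to 384. Since 326 ≤ 384, the path can fold back on itself completely, so the minimum distance is 0.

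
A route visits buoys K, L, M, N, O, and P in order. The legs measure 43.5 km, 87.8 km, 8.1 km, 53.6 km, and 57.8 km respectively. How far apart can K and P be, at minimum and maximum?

0 ≤ KP ≤ 250.8 km

The maximum is all hops collinear in one direction: 43.5 + 87.8 + 8.1 + 53.6 + 57.8 = 250.8.
The longest hop is 87.8; the others sum to 163.0. Since 87.8 ≤ 163.0, the path can fold back on itself completely, so the minimum distance is 0.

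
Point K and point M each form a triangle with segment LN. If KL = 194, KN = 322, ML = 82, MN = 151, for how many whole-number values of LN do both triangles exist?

From triangle KLN: 128 < LN < 516.
From triangle MLN: 69 < LN < 233.
Intersection: 128 < LN < 233, so integers 129 through 232: 104 values.

104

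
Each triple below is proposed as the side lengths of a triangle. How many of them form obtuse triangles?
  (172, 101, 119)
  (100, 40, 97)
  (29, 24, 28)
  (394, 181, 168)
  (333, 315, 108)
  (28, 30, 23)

(172,101,119): 101²+119² = 24362 < 29584 = 172² → obtuse
(100,40,97): 40²+97² = 11009 > 10000 = 100² → acute
(29,24,28): 24²+28² = 1360 > 841 = 29² → acute
(394,181,168): 168+181 ≤ 394, not a triangle
(333,315,108): 108²+315² = 110889 = 333² → right
(28,30,23): 23²+28² = 1313 > 900 = 30² → acute
1 of the 6 is obtuse.

1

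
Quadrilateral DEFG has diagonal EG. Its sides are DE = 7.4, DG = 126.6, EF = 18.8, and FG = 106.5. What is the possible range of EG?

From triangle DEG: |7.4 − 126.6| < EG < 7.4 + 126.6, i.e. 119.2 < EG < 134.0.
From triangle FEG: 87.7 < EG < 125.3.
Both must hold, so EG lies in the intersection.

119.2 < EG < 125.3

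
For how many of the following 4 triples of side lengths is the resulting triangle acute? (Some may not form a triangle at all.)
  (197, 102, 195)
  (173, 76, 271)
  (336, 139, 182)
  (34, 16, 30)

(197,102,195): 102²+195² = 48429 > 38809 = 197² → acute
(173,76,271): 76+173 ≤ 271, not a triangle
(336,139,182): 139+182 ≤ 336, not a triangle
(34,16,30): 16²+30² = 1156 = 34² → right
1 of the 4 is acute.

1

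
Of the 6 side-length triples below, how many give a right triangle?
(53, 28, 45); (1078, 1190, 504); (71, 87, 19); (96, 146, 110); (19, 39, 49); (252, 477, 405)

4

(53,28,45): 28²+45² = 2809 = 53² → right
(1078,1190,504): 504²+1078² = 1416100 = 1190² → right
(71,87,19): 19²+71² = 5402 < 7569 = 87² → obtuse
(96,146,110): 96²+110² = 21316 = 146² → right
(19,39,49): 19²+39² = 1882 < 2401 = 49² → obtuse
(252,477,405): 252²+405² = 227529 = 477² → right
4 of the 6 are right.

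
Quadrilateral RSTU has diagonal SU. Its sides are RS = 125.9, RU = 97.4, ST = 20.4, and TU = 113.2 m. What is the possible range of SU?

From triangle RSU: |125.9 − 97.4| < SU < 125.9 + 97.4, i.e. 28.5 < SU < 223.3.
From triangle TSU: 92.8 < SU < 133.6.
Both must hold, so SU lies in the intersection.

92.8 < SU < 133.6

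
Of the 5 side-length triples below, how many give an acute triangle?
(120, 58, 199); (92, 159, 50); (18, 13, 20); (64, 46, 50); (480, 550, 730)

2

(120,58,199): 58+120 ≤ 199, not a triangle
(92,159,50): 50+92 ≤ 159, not a triangle
(18,13,20): 13²+18² = 493 > 400 = 20² → acute
(64,46,50): 46²+50² = 4616 > 4096 = 64² → acute
(480,550,730): 480²+550² = 532900 = 730² → right
2 of the 5 are acute.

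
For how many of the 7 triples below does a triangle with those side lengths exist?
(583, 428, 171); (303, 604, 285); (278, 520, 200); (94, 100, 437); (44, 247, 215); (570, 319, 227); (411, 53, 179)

2

(171,428,583): 171+428 > 583 → valid
(285,303,604): 285+303 ≤ 604 → not valid
(200,278,520): 200+278 ≤ 520 → not valid
(94,100,437): 94+100 ≤ 437 → not valid
(44,215,247): 44+215 > 247 → valid
(227,319,570): 227+319 ≤ 570 → not valid
(53,179,411): 53+179 ≤ 411 → not valid
2 of the 7 triples form a triangle.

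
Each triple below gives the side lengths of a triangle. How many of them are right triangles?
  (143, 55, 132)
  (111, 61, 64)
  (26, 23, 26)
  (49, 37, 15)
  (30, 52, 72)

(143,55,132): 55²+132² = 20449 = 143² → right
(111,61,64): 61²+64² = 7817 < 12321 = 111² → obtuse
(26,23,26): 23²+26² = 1205 > 676 = 26² → acute
(49,37,15): 15²+37² = 1594 < 2401 = 49² → obtuse
(30,52,72): 30²+52² = 3604 < 5184 = 72² → obtuse
1 of the 5 is right.

1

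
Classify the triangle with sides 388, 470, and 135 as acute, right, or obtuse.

Compare the square of the longest side to the sum of squares of the other two: 135² + 388² = 168769 < 220900 = 470².

obtuse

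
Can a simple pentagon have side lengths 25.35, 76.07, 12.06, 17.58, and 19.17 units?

For a pentagon, each side must be shorter than the sum of the others.
Here the longest side is 76.07, but the remaining 4 sides sum to only 74.16.

No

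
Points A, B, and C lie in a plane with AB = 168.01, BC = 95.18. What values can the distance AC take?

By the triangle inequality, |168.01 − 95.18| ≤ AC ≤ 168.01 + 95.18.

72.83 ≤ AC ≤ 263.19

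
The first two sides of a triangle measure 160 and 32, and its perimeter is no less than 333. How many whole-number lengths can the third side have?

51

Triangle inequality: 128 < x < 192. Perimeter ≥ 333 gives x ≥ 333 − 160 − 32 = 141.
So 141 ≤ x < 192; integers 141 through 191: 51 values.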